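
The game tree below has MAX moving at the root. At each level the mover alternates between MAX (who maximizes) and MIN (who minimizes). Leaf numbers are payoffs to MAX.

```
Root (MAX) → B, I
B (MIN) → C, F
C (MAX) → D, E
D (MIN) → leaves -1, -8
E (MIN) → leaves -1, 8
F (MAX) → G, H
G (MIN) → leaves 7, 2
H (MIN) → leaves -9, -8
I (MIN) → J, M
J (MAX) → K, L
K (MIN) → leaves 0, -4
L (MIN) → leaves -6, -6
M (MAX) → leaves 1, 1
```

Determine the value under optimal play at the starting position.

D (MIN): min(-1, -8) = -8
E (MIN): min(-1, 8) = -1
C (MAX): max(-8, -1) = -1
G (MIN): min(7, 2) = 2
H (MIN): min(-9, -8) = -9
F (MAX): max(2, -9) = 2
B (MIN): min(-1, 2) = -1
K (MIN): min(0, -4) = -4
L (MIN): min(-6, -6) = -6
J (MAX): max(-4, -6) = -4
M (MAX): max(1, 1) = 1
I (MIN): min(-4, 1) = -4
Root (MAX): max(-1, -4) = -1

-1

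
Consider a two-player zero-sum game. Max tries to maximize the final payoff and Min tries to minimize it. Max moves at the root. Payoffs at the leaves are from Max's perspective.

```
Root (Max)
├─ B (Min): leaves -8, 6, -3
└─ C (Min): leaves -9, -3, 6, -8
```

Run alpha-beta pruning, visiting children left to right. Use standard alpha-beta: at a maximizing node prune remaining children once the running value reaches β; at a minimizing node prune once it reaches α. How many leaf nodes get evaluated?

B [α=-∞,β=+∞]: v=-8
C [α=-8,β=+∞]: v=-9 after child 1 ≤ α → α-cutoff, skip 3
Root [α=-∞,β=+∞]: v=-8
Leaves evaluated: 4 of 7.

4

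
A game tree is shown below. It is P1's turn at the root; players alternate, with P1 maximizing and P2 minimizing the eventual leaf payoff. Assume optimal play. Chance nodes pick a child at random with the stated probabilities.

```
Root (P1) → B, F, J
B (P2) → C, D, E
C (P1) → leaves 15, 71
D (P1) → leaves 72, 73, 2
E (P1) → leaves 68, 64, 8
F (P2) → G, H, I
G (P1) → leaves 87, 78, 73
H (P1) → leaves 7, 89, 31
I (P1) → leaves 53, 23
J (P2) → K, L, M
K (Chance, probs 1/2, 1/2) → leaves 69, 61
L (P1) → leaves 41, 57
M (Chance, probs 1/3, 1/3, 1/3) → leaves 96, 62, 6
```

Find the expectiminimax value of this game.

C (P1): max(15, 71) = 71
D (P1): max(72, 73, 2) = 73
E (P1): max(68, 64, 8) = 68
B (P2): min(71, 73, 68) = 68
G (P1): max(87, 78, 73) = 87
H (P1): max(7, 89, 31) = 89
I (P1): max(53, 23) = 53
F (P2): min(87, 89, 53) = 53
K (Chance): 1/2·69 + 1/2·61 = 65
L (P1): max(41, 57) = 57
M (Chance): 1/3·96 + 1/3·62 + 1/3·6 = 54.67
J (P2): min(65, 57, 54.67) = 54.67
Root (P1): max(68, 53, 54.67) = 68

68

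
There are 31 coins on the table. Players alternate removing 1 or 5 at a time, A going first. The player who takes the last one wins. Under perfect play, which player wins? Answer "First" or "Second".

First

Mark each pile size as W (mover wins) or L (mover loses):
i:   0  1  2  3  4  5  6  7  8  9 10 11 12 13 14 15 16 17 18 19 20 21 22 23 24 25 26 27 28 29 30 31
     L  W  L  W  L  W  L  W  L  W  L  W  L  W  L  W  L  W  L  W  L  W  L  W  L  W  L  W  L  W  L  W
Position 31 is W, so the first player wins.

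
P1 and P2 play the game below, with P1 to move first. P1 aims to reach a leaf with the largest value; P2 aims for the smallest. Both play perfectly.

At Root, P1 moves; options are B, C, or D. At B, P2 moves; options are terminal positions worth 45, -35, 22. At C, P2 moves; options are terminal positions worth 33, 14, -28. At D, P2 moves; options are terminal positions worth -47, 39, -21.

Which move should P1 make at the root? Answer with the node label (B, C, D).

C

B (P2): min(45, -35, 22) = -35
C (P2): min(33, 14, -28) = -28
D (P2): min(-47, 39, -21) = -47
Root (P1): max(-35, -28, -47) = -28
P1 picks the child with the highest value: C (value -28).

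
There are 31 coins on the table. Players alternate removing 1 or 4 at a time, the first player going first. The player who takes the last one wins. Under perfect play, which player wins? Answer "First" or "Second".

First

Positions where the player to move wins (W) vs loses (L):
i:   0  1  2  3  4  5  6  7  8  9 10 11 12 13 14 15 16 17 18 19 20 21 22 23 24 25 26 27 28 29 30 31
     L  W  L  W  W  L  W  L  W  W  L  W  L  W  W  L  W  L  W  W  L  W  L  W  W  L  W  L  W  W  L  W
Position 31 is W, so the first player wins.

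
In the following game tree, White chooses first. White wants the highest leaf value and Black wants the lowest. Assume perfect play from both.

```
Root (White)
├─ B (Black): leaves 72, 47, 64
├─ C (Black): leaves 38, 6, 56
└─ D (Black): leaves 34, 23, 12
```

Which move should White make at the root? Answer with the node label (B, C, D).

B

B (Black): min(72, 47, 64) = 47
C (Black): min(38, 6, 56) = 6
D (Black): min(34, 23, 12) = 12
Root (White): max(47, 6, 12) = 47
White picks the child with the highest value: B (value 47).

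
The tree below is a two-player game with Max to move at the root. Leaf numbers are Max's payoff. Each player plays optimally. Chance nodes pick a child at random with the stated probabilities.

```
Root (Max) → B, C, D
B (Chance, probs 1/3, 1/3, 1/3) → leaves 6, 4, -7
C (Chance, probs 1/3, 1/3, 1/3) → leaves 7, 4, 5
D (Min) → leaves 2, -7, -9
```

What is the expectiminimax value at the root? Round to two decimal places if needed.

B (Chance): 1/3·6 + 1/3·4 + 1/3·-7 = 1
C (Chance): 1/3·7 + 1/3·4 + 1/3·5 = 5.33
D (Min): min(2, -7, -9) = -9
Root (Max): max(1, 5.33, -9) = 5.33

5.33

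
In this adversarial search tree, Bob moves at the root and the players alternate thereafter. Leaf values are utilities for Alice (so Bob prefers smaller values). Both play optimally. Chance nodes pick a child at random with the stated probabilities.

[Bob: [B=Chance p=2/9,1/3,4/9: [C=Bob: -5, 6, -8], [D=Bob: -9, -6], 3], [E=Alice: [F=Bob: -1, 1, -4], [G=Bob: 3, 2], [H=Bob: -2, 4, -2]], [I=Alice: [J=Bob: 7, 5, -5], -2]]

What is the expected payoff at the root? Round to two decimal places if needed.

-3.44

C (Bob): min(-5, 6, -8) = -8
D (Bob): min(-9, -6) = -9
B (Chance): 2/9·-8 + 1/3·-9 + 4/9·3 = -3.44
F (Bob): min(-1, 1, -4) = -4
G (Bob): min(3, 2) = 2
H (Bob): min(-2, 4, -2) = -2
E (Alice): max(-4, 2, -2) = 2
J (Bob): min(7, 5, -5) = -5
I (Alice): max(-5, -2) = -2
Root (Bob): min(-3.44, 2, -2) = -3.44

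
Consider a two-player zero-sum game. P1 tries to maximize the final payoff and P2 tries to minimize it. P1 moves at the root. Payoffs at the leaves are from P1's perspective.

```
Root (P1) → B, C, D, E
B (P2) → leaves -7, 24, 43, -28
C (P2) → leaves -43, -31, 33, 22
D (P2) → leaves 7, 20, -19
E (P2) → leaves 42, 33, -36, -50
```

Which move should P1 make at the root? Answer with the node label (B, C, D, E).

B (P2): min(-7, 24, 43, -28) = -28
C (P2): min(-43, -31, 33, 22) = -43
D (P2): min(7, 20, -19) = -19
E (P2): min(42, 33, -36, -50) = -50
Root (P1): max(-28, -43, -19, -50) = -19
P1 picks the child with the highest value: D (value -19).

D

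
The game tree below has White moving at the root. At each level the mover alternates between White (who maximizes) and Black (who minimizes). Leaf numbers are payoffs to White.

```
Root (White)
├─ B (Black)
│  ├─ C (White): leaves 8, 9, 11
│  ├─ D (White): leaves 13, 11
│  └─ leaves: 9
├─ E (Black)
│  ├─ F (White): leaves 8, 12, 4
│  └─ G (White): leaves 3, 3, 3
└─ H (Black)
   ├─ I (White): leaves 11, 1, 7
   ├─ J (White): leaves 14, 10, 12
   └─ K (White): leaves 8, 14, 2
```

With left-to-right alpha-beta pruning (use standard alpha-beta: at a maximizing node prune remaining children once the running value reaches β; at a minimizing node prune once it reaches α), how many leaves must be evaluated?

C [α=-∞,β=+∞]: v=11
D [α=-∞,β=11]: v=13 after child 1 ≥ β → β-cutoff, skip 1
B [α=-∞,β=+∞]: v=9
F [α=9,β=+∞]: v=12
G [α=9,β=12]: v=3
E [α=9,β=+∞]: v=3
I [α=9,β=+∞]: v=11
J [α=9,β=11]: v=14 after child 1 ≥ β → β-cutoff, skip 2
K [α=9,β=11]: v=14 after child 2 ≥ β → β-cutoff, skip 1
H [α=9,β=+∞]: v=11
Root [α=-∞,β=+∞]: v=11
Leaves evaluated: 17 of 21.

17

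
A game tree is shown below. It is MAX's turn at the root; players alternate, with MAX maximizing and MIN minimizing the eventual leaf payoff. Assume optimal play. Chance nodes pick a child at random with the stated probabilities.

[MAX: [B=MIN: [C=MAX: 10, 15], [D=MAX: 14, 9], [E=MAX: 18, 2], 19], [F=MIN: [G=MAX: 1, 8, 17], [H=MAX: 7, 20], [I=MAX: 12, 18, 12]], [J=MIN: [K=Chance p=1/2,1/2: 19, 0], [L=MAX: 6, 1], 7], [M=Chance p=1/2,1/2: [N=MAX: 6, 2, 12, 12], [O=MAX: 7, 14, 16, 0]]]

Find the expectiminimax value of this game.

17

C (MAX): max(10, 15) = 15
D (MAX): max(14, 9) = 14
E (MAX): max(18, 2) = 18
B (MIN): min(15, 14, 18, 19) = 14
G (MAX): max(1, 8, 17) = 17
H (MAX): max(7, 20) = 20
I (MAX): max(12, 18, 12) = 18
F (MIN): min(17, 20, 18) = 17
K (Chance): 1/2·19 + 1/2·0 = 9.5
L (MAX): max(6, 1) = 6
J (MIN): min(9.5, 6, 7) = 6
N (MAX): max(6, 2, 12, 12) = 12
O (MAX): max(7, 14, 16, 0) = 16
M (Chance): 1/2·12 + 1/2·16 = 14
Root (MAX): max(14, 17, 6, 14) = 17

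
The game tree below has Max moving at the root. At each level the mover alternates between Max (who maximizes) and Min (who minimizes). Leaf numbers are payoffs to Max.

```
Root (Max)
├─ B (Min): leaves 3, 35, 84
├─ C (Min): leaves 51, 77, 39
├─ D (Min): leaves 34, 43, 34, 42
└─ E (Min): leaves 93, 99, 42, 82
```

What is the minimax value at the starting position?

B (Min): min(3, 35, 84) = 3
C (Min): min(51, 77, 39) = 39
D (Min): min(34, 43, 34, 42) = 34
E (Min): min(93, 99, 42, 82) = 42
Root (Max): max(3, 39, 34, 42) = 42

42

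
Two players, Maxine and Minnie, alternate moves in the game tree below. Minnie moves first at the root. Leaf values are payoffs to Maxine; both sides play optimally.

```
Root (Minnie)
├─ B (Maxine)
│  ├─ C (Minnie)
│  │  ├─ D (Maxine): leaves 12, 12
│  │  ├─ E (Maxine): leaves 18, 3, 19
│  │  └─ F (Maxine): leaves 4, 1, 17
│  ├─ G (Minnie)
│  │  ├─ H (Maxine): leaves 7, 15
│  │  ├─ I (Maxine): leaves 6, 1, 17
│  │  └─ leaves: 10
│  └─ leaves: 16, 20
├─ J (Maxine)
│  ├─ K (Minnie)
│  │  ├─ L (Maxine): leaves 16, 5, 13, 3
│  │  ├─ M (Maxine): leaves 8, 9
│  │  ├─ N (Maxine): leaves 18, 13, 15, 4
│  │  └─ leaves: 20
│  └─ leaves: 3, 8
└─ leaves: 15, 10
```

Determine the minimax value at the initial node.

D (Maxine): max(12, 12) = 12
E (Maxine): max(18, 3, 19) = 19
F (Maxine): max(4, 1, 17) = 17
C (Minnie): min(12, 19, 17) = 12
H (Maxine): max(7, 15) = 15
I (Maxine): max(6, 1, 17) = 17
G (Minnie): min(15, 17, 10) = 10
B (Maxine): max(12, 10, 16, 20) = 20
L (Maxine): max(16, 5, 13, 3) = 16
M (Maxine): max(8, 9) = 9
N (Maxine): max(18, 13, 15, 4) = 18
K (Minnie): min(16, 9, 18, 20) = 9
J (Maxine): max(9, 3, 8) = 9
Root (Minnie): min(20, 9, 15, 10) = 9

9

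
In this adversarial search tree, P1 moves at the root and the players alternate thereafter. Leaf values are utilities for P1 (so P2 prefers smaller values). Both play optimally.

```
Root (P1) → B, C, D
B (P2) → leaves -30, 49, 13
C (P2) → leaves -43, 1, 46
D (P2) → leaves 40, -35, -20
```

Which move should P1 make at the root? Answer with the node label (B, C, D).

B (P2): min(-30, 49, 13) = -30
C (P2): min(-43, 1, 46) = -43
D (P2): min(40, -35, -20) = -35
Root (P1): max(-30, -43, -35) = -30
P1 picks the child with the highest value: B (value -30).

B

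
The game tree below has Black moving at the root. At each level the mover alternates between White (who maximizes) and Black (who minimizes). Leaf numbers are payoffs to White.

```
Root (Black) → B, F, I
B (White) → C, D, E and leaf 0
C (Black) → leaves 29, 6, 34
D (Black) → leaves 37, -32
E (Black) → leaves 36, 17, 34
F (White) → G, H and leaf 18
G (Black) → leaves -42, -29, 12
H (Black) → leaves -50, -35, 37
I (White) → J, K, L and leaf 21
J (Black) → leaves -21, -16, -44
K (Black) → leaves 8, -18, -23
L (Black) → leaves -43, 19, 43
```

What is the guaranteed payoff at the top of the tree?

C (Black): min(29, 6, 34) = 6
D (Black): min(37, -32) = -32
E (Black): min(36, 17, 34) = 17
B (White): max(6, -32, 17, 0) = 17
G (Black): min(-42, -29, 12) = -42
H (Black): min(-50, -35, 37) = -50
F (White): max(-42, -50, 18) = 18
J (Black): min(-21, -16, -44) = -44
K (Black): min(8, -18, -23) = -23
L (Black): min(-43, 19, 43) = -43
I (White): max(-44, -23, -43, 21) = 21
Root (Black): min(17, 18, 21) = 17

17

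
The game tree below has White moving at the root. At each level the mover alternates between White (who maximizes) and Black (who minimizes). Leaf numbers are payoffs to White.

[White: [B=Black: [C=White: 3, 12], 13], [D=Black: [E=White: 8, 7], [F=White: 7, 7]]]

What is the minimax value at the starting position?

12

C (White): max(3, 12) = 12
B (Black): min(12, 13) = 12
E (White): max(8, 7) = 8
F (White): max(7, 7) = 7
D (Black): min(8, 7) = 7
Root (White): max(12, 7) = 12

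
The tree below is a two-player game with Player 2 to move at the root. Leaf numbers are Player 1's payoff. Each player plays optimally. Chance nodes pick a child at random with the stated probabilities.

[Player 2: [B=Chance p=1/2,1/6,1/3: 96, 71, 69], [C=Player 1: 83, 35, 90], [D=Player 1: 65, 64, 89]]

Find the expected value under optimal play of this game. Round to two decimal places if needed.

B (Chance): 1/2·96 + 1/6·71 + 1/3·69 = 82.83
C (Player 1): max(83, 35, 90) = 90
D (Player 1): max(65, 64, 89) = 89
Root (Player 2): min(82.83, 90, 89) = 82.83

82.83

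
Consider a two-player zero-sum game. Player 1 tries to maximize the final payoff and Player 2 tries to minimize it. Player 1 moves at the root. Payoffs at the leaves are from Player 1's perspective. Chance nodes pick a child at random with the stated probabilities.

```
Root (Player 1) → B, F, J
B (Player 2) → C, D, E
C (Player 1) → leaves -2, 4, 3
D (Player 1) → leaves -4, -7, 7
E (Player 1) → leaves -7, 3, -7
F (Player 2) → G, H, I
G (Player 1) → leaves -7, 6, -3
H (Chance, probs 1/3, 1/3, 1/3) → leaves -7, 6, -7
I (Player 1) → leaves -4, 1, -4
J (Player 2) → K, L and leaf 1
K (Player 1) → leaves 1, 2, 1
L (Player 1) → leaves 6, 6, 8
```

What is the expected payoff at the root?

3

C (Player 1): max(-2, 4, 3) = 4
D (Player 1): max(-4, -7, 7) = 7
E (Player 1): max(-7, 3, -7) = 3
B (Player 2): min(4, 7, 3) = 3
G (Player 1): max(-7, 6, -3) = 6
H (Chance): 1/3·-7 + 1/3·6 + 1/3·-7 = -2.67
I (Player 1): max(-4, 1, -4) = 1
F (Player 2): min(6, -2.67, 1) = -2.67
K (Player 1): max(1, 2, 1) = 2
L (Player 1): max(6, 6, 8) = 8
J (Player 2): min(2, 8, 1) = 1
Root (Player 1): max(3, -2.67, 1) = 3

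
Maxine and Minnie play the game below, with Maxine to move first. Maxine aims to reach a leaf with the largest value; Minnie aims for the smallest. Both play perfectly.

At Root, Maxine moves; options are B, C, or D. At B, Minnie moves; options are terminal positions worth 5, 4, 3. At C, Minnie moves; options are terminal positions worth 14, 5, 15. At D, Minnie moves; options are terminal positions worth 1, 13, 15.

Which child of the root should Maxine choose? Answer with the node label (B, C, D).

C

B (Minnie): min(5, 4, 3) = 3
C (Minnie): min(14, 5, 15) = 5
D (Minnie): min(1, 13, 15) = 1
Root (Maxine): max(3, 5, 1) = 5
Maxine picks the child with the highest value: C (value 5).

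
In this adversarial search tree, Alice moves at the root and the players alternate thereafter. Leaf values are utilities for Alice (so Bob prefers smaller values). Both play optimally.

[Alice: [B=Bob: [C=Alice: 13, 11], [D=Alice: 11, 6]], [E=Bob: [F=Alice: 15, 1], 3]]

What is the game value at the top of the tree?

C (Alice): max(13, 11) = 13
D (Alice): max(11, 6) = 11
B (Bob): min(13, 11) = 11
F (Alice): max(15, 1) = 15
E (Bob): min(15, 3) = 3
Root (Alice): max(11, 3) = 11

11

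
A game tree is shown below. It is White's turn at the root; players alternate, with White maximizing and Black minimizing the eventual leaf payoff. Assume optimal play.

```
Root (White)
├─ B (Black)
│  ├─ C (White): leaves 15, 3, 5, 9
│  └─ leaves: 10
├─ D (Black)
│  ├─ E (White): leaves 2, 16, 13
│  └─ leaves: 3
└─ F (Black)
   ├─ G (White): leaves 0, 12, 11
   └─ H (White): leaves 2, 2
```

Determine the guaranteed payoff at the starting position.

10

C (White): max(15, 3, 5, 9) = 15
B (Black): min(15, 10) = 10
E (White): max(2, 16, 13) = 16
D (Black): min(16, 3) = 3
G (White): max(0, 12, 11) = 12
H (White): max(2, 2) = 2
F (Black): min(12, 2) = 2
Root (White): max(10, 3, 2) = 10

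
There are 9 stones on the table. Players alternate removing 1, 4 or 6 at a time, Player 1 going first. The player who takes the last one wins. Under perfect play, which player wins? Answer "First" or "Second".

Mark each pile size as W (mover wins) or L (mover loses):
i:   0  1  2  3  4  5  6  7  8  9
     L  W  L  W  W  L  W  L  W  W
Position 9 is W, so the first player wins.

First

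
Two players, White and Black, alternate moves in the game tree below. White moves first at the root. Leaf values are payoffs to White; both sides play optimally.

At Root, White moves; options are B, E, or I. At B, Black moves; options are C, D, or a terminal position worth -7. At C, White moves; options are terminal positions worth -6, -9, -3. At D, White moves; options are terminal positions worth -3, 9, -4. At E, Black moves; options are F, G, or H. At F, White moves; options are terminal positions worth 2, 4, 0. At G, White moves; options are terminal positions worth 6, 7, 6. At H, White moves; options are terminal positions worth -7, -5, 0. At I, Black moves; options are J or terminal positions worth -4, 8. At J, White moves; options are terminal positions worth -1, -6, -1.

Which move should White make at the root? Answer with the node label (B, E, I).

C (White): max(-6, -9, -3) = -3
D (White): max(-3, 9, -4) = 9
B (Black): min(-3, 9, -7) = -7
F (White): max(2, 4, 0) = 4
G (White): max(6, 7, 6) = 7
H (White): max(-7, -5, 0) = 0
E (Black): min(4, 7, 0) = 0
J (White): max(-1, -6, -1) = -1
I (Black): min(-1, -4, 8) = -4
Root (White): max(-7, 0, -4) = 0
White picks the child with the highest value: E (value 0).

E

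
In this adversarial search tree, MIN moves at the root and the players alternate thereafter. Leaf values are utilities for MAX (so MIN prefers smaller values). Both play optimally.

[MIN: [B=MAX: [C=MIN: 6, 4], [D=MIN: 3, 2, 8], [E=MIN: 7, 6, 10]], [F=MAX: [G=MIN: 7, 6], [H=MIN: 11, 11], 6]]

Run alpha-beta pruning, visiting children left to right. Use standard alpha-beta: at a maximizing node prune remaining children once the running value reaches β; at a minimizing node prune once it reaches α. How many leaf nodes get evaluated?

C [α=-∞,β=+∞]: v=4
D [α=4,β=+∞]: v=3 after child 1 ≤ α → α-cutoff, skip 2
E [α=4,β=+∞]: v=6
B [α=-∞,β=+∞]: v=6
G [α=-∞,β=6]: v=6
F [α=-∞,β=6]: v=6 after child 1 ≥ β → β-cutoff, skip 2
Root [α=-∞,β=+∞]: v=6
Leaves evaluated: 8 of 13.

8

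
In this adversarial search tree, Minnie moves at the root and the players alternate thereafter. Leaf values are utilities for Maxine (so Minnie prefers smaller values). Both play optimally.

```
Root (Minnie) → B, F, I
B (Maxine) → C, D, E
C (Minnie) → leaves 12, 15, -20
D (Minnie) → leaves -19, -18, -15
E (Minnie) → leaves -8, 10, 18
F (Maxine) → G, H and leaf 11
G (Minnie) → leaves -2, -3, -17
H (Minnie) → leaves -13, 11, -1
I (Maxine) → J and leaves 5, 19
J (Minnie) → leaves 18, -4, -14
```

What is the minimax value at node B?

C: min(12, 15, -20) = -20
D: min(-19, -18, -15) = -19
E: min(-8, 10, 18) = -8
B: max(-20, -19, -8) = -8

-8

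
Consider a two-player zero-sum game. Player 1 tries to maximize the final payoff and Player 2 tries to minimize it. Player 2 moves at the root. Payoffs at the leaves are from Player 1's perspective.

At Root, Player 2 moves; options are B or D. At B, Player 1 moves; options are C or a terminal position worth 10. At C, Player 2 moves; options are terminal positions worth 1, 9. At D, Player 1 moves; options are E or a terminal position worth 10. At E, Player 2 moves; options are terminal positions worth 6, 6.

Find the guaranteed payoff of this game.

10

C (Player 2): min(1, 9) = 1
B (Player 1): max(1, 10) = 10
E (Player 2): min(6, 6) = 6
D (Player 1): max(6, 10) = 10
Root (Player 2): min(10, 10) = 10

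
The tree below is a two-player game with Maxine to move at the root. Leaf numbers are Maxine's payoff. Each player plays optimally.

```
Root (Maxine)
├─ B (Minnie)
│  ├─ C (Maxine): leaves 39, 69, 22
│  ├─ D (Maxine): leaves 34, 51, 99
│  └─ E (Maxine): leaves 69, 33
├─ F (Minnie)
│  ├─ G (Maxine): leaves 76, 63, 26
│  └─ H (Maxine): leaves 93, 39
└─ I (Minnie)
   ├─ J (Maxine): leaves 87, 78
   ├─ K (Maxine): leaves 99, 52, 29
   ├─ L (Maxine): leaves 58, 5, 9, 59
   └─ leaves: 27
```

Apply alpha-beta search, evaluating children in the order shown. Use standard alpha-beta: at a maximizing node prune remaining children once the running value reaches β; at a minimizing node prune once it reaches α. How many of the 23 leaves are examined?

18

C [α=-∞,β=+∞]: v=69
D [α=-∞,β=69]: v=99
E [α=-∞,β=69]: v=69 after child 1 ≥ β → β-cutoff, skip 1
B [α=-∞,β=+∞]: v=69
G [α=69,β=+∞]: v=76
H [α=69,β=76]: v=93 after child 1 ≥ β → β-cutoff, skip 1
F [α=69,β=+∞]: v=76
J [α=76,β=+∞]: v=87
K [α=76,β=87]: v=99 after child 1 ≥ β → β-cutoff, skip 2
L [α=76,β=87]: v=59
I [α=76,β=+∞]: v=59 after child 3 ≤ α → α-cutoff, skip 1
Root [α=-∞,β=+∞]: v=76
Leaves evaluated: 18 of 23.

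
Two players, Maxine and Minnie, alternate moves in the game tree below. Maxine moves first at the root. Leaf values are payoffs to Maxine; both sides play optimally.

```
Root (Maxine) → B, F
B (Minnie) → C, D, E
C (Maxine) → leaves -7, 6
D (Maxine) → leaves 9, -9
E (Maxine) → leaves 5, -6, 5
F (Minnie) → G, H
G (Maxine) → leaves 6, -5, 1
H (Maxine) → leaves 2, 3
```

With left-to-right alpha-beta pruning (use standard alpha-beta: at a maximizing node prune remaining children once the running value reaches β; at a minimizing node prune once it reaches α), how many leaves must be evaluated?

11

C [α=-∞,β=+∞]: v=6
D [α=-∞,β=6]: v=9 after child 1 ≥ β → β-cutoff, skip 1
E [α=-∞,β=6]: v=5
B [α=-∞,β=+∞]: v=5
G [α=5,β=+∞]: v=6
H [α=5,β=6]: v=3
F [α=5,β=+∞]: v=3
Root [α=-∞,β=+∞]: v=5
Leaves evaluated: 11 of 12.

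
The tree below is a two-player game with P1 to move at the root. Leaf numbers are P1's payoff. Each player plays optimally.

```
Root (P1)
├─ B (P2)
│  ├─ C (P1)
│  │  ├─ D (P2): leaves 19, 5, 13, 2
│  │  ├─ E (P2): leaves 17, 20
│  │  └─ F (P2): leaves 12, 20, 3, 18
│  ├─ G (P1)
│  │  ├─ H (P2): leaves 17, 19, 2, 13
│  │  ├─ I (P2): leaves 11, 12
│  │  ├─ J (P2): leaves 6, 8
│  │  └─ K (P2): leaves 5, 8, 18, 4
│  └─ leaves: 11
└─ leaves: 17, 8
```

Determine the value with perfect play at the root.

17

D (P2): min(19, 5, 13, 2) = 2
E (P2): min(17, 20) = 17
F (P2): min(12, 20, 3, 18) = 3
C (P1): max(2, 17, 3) = 17
H (P2): min(17, 19, 2, 13) = 2
I (P2): min(11, 12) = 11
J (P2): min(6, 8) = 6
K (P2): min(5, 8, 18, 4) = 4
G (P1): max(2, 11, 6, 4) = 11
B (P2): min(17, 11, 11) = 11
Root (P1): max(11, 17, 8) = 17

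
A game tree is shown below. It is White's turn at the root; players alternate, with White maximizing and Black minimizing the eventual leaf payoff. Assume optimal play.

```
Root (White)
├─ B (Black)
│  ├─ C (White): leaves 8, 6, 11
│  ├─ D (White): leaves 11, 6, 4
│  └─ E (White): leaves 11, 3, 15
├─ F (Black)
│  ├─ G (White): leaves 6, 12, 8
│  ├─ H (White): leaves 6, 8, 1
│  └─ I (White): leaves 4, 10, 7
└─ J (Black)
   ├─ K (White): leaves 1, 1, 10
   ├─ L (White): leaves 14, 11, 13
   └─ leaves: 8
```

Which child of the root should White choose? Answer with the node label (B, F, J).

C (White): max(8, 6, 11) = 11
D (White): max(11, 6, 4) = 11
E (White): max(11, 3, 15) = 15
B (Black): min(11, 11, 15) = 11
G (White): max(6, 12, 8) = 12
H (White): max(6, 8, 1) = 8
I (White): max(4, 10, 7) = 10
F (Black): min(12, 8, 10) = 8
K (White): max(1, 1, 10) = 10
L (White): max(14, 11, 13) = 14
J (Black): min(10, 14, 8) = 8
Root (White): max(11, 8, 8) = 11
White picks the child with the highest value: B (value 11).

B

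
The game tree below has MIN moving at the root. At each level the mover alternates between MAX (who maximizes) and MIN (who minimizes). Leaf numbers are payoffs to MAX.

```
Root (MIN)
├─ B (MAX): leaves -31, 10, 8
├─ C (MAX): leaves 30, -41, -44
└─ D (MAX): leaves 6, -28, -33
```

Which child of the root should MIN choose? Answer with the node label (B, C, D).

B (MAX): max(-31, 10, 8) = 10
C (MAX): max(30, -41, -44) = 30
D (MAX): max(6, -28, -33) = 6
Root (MIN): min(10, 30, 6) = 6
MIN picks the child with the lowest value: D (value 6).

D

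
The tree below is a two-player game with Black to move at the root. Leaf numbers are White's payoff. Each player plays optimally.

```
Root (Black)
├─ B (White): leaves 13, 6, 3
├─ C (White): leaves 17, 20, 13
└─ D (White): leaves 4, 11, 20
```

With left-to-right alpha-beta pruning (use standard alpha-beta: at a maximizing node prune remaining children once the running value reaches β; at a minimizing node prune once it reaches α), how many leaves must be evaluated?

B [α=-∞,β=+∞]: v=13
C [α=-∞,β=13]: v=17 after child 1 ≥ β → β-cutoff, skip 2
D [α=-∞,β=13]: v=20
Root [α=-∞,β=+∞]: v=13
Leaves evaluated: 7 of 9.

7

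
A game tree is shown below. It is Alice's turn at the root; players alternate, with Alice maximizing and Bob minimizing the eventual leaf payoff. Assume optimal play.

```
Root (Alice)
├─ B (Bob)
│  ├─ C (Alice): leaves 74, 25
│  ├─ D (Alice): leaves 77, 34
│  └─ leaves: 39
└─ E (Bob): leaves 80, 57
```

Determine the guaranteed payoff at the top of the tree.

C (Alice): max(74, 25) = 74
D (Alice): max(77, 34) = 77
B (Bob): min(74, 77, 39) = 39
E (Bob): min(80, 57) = 57
Root (Alice): max(39, 57) = 57

57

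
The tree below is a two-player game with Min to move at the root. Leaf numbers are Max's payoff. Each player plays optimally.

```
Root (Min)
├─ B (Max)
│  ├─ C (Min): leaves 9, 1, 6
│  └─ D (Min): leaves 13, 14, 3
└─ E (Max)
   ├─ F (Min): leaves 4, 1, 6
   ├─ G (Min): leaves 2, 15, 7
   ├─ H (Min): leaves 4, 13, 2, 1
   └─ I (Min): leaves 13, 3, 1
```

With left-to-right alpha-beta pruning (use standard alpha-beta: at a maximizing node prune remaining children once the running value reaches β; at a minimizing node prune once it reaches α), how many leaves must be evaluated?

C [α=-∞,β=+∞]: v=1
D [α=1,β=+∞]: v=3
B [α=-∞,β=+∞]: v=3
F [α=-∞,β=3]: v=1
G [α=1,β=3]: v=2
H [α=2,β=3]: v=2 after child 3 ≤ α → α-cutoff, skip 1
I [α=2,β=3]: v=1
E [α=-∞,β=3]: v=2
Root [α=-∞,β=+∞]: v=2
Leaves evaluated: 18 of 19.

18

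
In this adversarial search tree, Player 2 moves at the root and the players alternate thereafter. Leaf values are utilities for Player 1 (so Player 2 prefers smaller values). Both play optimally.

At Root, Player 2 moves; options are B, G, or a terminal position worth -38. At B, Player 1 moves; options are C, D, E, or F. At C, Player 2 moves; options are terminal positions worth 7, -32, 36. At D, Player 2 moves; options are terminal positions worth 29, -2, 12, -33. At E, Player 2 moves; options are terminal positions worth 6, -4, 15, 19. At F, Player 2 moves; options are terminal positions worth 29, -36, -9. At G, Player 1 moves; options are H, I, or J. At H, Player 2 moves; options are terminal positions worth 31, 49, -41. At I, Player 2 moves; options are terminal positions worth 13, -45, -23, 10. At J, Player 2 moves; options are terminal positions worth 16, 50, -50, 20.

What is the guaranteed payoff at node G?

H: min(31, 49, -41) = -41
I: min(13, -45, -23, 10) = -45
J: min(16, 50, -50, 20) = -50
G: max(-41, -45, -50) = -41

-41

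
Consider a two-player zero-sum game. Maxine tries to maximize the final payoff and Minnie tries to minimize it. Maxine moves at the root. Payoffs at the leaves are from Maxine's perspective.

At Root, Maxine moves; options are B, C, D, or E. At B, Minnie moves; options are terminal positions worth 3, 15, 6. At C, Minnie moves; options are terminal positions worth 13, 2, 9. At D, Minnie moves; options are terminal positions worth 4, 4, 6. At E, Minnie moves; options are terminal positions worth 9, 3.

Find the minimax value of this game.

B (Minnie): min(3, 15, 6) = 3
C (Minnie): min(13, 2, 9) = 2
D (Minnie): min(4, 4, 6) = 4
E (Minnie): min(9, 3) = 3
Root (Maxine): max(3, 2, 4, 3) = 4

4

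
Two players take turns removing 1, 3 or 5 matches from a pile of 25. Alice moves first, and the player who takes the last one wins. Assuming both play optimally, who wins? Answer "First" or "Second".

i:   0  1  2  3  4  5  6  7  8  9 10 11 12 13 14 15 16 17 18 19 20 21 22 23 24 25
     L  W  L  W  L  W  L  W  L  W  L  W  L  W  L  W  L  W  L  W  L  W  L  W  L  W
Position 25 is W, so the first player wins.

First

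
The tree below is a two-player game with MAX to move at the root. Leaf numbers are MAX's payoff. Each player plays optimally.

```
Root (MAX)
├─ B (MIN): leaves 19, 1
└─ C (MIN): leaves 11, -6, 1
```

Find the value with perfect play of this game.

B (MIN): min(19, 1) = 1
C (MIN): min(11, -6, 1) = -6
Root (MAX): max(1, -6) = 1

1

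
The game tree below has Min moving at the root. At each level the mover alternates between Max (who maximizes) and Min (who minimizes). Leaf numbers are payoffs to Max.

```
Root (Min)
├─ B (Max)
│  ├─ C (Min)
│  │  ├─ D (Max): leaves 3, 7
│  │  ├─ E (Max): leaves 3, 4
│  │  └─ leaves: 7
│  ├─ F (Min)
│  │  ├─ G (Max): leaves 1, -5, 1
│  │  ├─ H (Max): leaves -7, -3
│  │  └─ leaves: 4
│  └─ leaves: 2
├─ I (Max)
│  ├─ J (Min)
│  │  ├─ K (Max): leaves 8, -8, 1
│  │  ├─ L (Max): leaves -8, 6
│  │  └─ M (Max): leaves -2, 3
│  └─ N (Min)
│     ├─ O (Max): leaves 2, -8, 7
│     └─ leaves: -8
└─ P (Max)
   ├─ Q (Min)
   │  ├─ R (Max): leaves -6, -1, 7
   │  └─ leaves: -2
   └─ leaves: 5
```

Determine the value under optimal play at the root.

3

D (Max): max(3, 7) = 7
E (Max): max(3, 4) = 4
C (Min): min(7, 4, 7) = 4
G (Max): max(1, -5, 1) = 1
H (Max): max(-7, -3) = -3
F (Min): min(1, -3, 4) = -3
B (Max): max(4, -3, 2) = 4
K (Max): max(8, -8, 1) = 8
L (Max): max(-8, 6) = 6
M (Max): max(-2, 3) = 3
J (Min): min(8, 6, 3) = 3
O (Max): max(2, -8, 7) = 7
N (Min): min(7, -8) = -8
I (Max): max(3, -8) = 3
R (Max): max(-6, -1, 7) = 7
Q (Min): min(7, -2) = -2
P (Max): max(-2, 5) = 5
Root (Min): min(4, 3, 5) = 3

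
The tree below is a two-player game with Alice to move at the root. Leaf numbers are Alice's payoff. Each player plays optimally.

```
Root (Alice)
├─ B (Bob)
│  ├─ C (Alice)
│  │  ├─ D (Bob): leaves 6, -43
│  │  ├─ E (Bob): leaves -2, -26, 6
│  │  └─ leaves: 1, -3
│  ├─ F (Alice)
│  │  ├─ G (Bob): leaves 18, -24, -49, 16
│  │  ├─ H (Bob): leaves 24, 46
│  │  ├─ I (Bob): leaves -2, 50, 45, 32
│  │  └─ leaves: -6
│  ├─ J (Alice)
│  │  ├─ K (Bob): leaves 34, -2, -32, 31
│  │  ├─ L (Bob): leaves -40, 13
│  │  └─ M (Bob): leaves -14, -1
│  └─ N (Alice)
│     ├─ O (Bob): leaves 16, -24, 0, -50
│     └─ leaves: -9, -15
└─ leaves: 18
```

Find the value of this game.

18

D (Bob): min(6, -43) = -43
E (Bob): min(-2, -26, 6) = -26
C (Alice): max(-43, -26, 1, -3) = 1
G (Bob): min(18, -24, -49, 16) = -49
H (Bob): min(24, 46) = 24
I (Bob): min(-2, 50, 45, 32) = -2
F (Alice): max(-49, 24, -2, -6) = 24
K (Bob): min(34, -2, -32, 31) = -32
L (Bob): min(-40, 13) = -40
M (Bob): min(-14, -1) = -14
J (Alice): max(-32, -40, -14) = -14
O (Bob): min(16, -24, 0, -50) = -50
N (Alice): max(-50, -9, -15) = -9
B (Bob): min(1, 24, -14, -9) = -14
Root (Alice): max(-14, 18) = 18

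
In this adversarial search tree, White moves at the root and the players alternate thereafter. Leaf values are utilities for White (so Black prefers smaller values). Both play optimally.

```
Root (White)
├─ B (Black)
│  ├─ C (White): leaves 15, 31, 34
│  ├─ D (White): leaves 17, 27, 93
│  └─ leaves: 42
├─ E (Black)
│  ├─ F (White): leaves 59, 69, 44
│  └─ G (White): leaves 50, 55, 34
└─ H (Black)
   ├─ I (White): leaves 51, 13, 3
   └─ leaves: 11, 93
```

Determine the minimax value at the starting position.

C (White): max(15, 31, 34) = 34
D (White): max(17, 27, 93) = 93
B (Black): min(34, 93, 42) = 34
F (White): max(59, 69, 44) = 69
G (White): max(50, 55, 34) = 55
E (Black): min(69, 55) = 55
I (White): max(51, 13, 3) = 51
H (Black): min(51, 11, 93) = 11
Root (White): max(34, 55, 11) = 55

55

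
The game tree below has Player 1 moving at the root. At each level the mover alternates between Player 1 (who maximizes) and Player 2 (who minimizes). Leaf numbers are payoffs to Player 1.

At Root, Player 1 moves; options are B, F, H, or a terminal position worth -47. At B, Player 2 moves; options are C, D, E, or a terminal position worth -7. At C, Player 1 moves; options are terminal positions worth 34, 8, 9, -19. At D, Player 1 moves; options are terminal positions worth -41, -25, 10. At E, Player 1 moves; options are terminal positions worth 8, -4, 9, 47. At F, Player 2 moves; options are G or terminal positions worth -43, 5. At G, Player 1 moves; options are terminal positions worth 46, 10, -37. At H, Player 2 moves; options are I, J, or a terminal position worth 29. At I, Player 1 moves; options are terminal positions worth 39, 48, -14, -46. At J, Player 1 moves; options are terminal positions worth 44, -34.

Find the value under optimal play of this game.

C (Player 1): max(34, 8, 9, -19) = 34
D (Player 1): max(-41, -25, 10) = 10
E (Player 1): max(8, -4, 9, 47) = 47
B (Player 2): min(34, 10, 47, -7) = -7
G (Player 1): max(46, 10, -37) = 46
F (Player 2): min(46, -43, 5) = -43
I (Player 1): max(39, 48, -14, -46) = 48
J (Player 1): max(44, -34) = 44
H (Player 2): min(48, 44, 29) = 29
Root (Player 1): max(-7, -43, 29, -47) = 29

29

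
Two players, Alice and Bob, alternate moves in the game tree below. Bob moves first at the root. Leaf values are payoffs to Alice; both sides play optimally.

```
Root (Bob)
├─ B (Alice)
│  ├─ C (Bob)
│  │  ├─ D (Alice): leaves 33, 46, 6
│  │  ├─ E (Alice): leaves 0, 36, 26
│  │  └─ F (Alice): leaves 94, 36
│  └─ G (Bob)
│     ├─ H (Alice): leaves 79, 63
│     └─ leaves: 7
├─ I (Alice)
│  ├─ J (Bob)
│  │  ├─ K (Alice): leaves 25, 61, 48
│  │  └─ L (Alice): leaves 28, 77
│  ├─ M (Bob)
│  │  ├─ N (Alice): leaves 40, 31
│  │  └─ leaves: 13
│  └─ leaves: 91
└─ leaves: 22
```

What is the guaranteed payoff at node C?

D: max(33, 46, 6) = 46
E: max(0, 36, 26) = 36
F: max(94, 36) = 94
C: min(46, 36, 94) = 36

36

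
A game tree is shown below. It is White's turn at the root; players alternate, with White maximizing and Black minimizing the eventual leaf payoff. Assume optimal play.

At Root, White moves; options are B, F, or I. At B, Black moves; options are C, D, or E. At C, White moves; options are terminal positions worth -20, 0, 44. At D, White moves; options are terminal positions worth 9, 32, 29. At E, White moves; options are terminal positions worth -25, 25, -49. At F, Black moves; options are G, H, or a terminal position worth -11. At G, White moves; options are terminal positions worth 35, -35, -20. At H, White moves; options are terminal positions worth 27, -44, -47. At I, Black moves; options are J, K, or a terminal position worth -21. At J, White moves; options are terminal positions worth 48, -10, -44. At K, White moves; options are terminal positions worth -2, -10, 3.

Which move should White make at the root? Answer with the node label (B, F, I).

C (White): max(-20, 0, 44) = 44
D (White): max(9, 32, 29) = 32
E (White): max(-25, 25, -49) = 25
B (Black): min(44, 32, 25) = 25
G (White): max(35, -35, -20) = 35
H (White): max(27, -44, -47) = 27
F (Black): min(35, 27, -11) = -11
J (White): max(48, -10, -44) = 48
K (White): max(-2, -10, 3) = 3
I (Black): min(48, 3, -21) = -21
Root (White): max(25, -11, -21) = 25
White picks the child with the highest value: B (value 25).

B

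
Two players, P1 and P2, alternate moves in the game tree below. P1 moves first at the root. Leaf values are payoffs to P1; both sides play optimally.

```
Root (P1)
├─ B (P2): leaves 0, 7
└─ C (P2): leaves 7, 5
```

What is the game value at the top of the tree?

B (P2): min(0, 7) = 0
C (P2): min(7, 5) = 5
Root (P1): max(0, 5) = 5

5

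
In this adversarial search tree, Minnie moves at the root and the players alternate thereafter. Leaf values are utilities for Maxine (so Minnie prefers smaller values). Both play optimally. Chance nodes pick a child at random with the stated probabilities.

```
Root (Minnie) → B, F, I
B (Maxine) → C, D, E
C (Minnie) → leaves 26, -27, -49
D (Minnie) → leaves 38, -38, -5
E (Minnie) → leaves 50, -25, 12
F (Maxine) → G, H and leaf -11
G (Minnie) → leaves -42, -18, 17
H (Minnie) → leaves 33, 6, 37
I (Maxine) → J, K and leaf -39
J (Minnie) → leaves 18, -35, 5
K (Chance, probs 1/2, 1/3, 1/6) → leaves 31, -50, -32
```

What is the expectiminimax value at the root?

C (Minnie): min(26, -27, -49) = -49
D (Minnie): min(38, -38, -5) = -38
E (Minnie): min(50, -25, 12) = -25
B (Maxine): max(-49, -38, -25) = -25
G (Minnie): min(-42, -18, 17) = -42
H (Minnie): min(33, 6, 37) = 6
F (Maxine): max(-42, 6, -11) = 6
J (Minnie): min(18, -35, 5) = -35
K (Chance): 1/2·31 + 1/3·-50 + 1/6·-32 = -6.5
I (Maxine): max(-35, -6.5, -39) = -6.5
Root (Minnie): min(-25, 6, -6.5) = -25

-25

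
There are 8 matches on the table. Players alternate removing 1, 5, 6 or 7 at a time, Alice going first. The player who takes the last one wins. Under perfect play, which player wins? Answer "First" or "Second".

Compute winning (W) and losing (L) positions by backward induction:
i:   0  1  2  3  4  5  6  7  8
     L  W  L  W  L  W  W  W  W
Position 8 is W, so the first player wins.

First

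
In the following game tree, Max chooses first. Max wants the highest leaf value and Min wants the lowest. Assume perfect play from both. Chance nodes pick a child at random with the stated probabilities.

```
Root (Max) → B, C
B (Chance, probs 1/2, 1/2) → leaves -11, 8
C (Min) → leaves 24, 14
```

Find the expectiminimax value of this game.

14

B (Chance): 1/2·-11 + 1/2·8 = -1.5
C (Min): min(24, 14) = 14
Root (Max): max(-1.5, 14) = 14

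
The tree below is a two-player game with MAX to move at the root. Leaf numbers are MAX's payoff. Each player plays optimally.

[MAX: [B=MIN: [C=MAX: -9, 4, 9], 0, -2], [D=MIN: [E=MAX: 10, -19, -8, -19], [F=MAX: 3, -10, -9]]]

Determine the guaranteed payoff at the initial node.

C (MAX): max(-9, 4, 9) = 9
B (MIN): min(9, 0, -2) = -2
E (MAX): max(10, -19, -8, -19) = 10
F (MAX): max(3, -10, -9) = 3
D (MIN): min(10, 3) = 3
Root (MAX): max(-2, 3) = 3

3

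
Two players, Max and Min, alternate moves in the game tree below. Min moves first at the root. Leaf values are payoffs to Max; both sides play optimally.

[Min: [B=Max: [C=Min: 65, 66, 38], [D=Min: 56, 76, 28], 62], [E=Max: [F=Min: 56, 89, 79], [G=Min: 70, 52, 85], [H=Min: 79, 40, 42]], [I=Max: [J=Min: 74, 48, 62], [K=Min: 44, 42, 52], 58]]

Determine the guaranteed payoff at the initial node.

C (Min): min(65, 66, 38) = 38
D (Min): min(56, 76, 28) = 28
B (Max): max(38, 28, 62) = 62
F (Min): min(56, 89, 79) = 56
G (Min): min(70, 52, 85) = 52
H (Min): min(79, 40, 42) = 40
E (Max): max(56, 52, 40) = 56
J (Min): min(74, 48, 62) = 48
K (Min): min(44, 42, 52) = 42
I (Max): max(48, 42, 58) = 58
Root (Min): min(62, 56, 58) = 56

56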